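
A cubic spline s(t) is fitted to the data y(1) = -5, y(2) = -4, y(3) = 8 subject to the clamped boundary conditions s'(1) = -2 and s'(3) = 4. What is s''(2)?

27

Write m_i for s''(x_i). With h_i = 1, 1 and divided differences Δ_i = 1, 12, the continuity of s' gives the tridiagonal system
  1·m_0 + 4·m_1 + 1·m_2 = 6(Δ_1 - Δ_0) = 66
Clamped end conditions give two more equations: 2h_0·m_0 + h_0·m_1 = 6(Δ_0 - s'(1)) = 18 and h_1·m_1 + 2h_1·m_2 = 6(s'(3) - Δ_1) = -48.
Hence m_0 = -9/2, m_1 = 27, m_2 = -75/2.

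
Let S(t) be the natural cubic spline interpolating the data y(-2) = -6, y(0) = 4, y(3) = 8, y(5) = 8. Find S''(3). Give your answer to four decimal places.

-0.1538

Put m_i = S'' at the i-th knot. Here h = (2, 3, 2) and Δ = (5, 4/3, 0), so the interior equations h_(i-1)·m_(i-1) + 2(h_(i-1)+h_i)·m_i + h_i·m_(i+1) = 6(Δ_i − Δ_(i-1)) read
  2·m_0 + 10·m_1 + 3·m_2 = 6(Δ_1 - Δ_0) = -22
  3·m_1 + 10·m_2 + 2·m_3 = 6(Δ_2 - Δ_1) = -8
Natural end conditions: m_0 = m_3 = 0.
Solving: m_0 = 0, m_1 = -28/13, m_2 = -2/13, m_3 = 0.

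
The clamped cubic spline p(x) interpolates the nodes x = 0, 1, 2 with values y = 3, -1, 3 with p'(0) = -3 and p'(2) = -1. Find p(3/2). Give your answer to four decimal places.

1.2500

Let m_i = p''(x_i). Step sizes h_i = 1, 1; slopes of the chords Δ_i = (y_(i+1) - y_i)/h_i = -4, 4.
  1·m_0 + 4·m_1 + 1·m_2 = 6(Δ_1 - Δ_0) = 48
Clamped end conditions give two more equations: 2h_0·m_0 + h_0·m_1 = 6(Δ_0 - p'(0)) = -6 and h_1·m_1 + 2h_1·m_2 = 6(p'(2) - Δ_1) = -30.
Solving the tridiagonal system: m_0 = -14, m_1 = 22, m_2 = -26.
On [1, 2], p(x) = -1 + 1·(x - 1) + 11·(x - 1)² - 8·(x - 1)³.
With (x - 1) = 1/2: p(3/2) = 5/4.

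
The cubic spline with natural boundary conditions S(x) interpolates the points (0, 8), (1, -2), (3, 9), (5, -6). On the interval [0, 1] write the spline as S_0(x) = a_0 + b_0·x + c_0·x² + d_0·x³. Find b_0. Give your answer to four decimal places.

-13.4091

With m_i denoting the second derivative at x_i, h_i = 1, 2, 2, and Δ_i = (y_(i+1) − y_i)/h_i = -10, 11/2, -15/2:
  1·m_0 + 6·m_1 + 2·m_2 = 6(Δ_1 - Δ_0) = 93
  2·m_1 + 8·m_2 + 2·m_3 = 6(Δ_2 - Δ_1) = -78
Natural end conditions: m_0 = m_3 = 0.
Hence m_0 = 0, m_1 = 225/11, m_2 = -327/22, m_3 = 0.
On [0, 1], with S_0(x) = a_0 + b_0·x + c_0·x² + d_0·x³: c_0 = m_0/2 = 0, d_0 = (m_1 - m_0)/(6h_0) = 75/22, b_0 = Δ_0 - h_0(2m_0 + m_1)/6 = -295/22.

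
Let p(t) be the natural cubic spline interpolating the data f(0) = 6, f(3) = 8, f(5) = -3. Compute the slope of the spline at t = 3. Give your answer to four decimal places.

-3.0333

Put M_i = p'' at the i-th knot. Here h = (3, 2) and Δ = (2/3, -11/2), so the interior equations h_(i-1)·M_(i-1) + 2(h_(i-1)+h_i)·M_i + h_i·M_(i+1) = 6(Δ_i − Δ_(i-1)) read
  3·M_0 + 10·M_1 + 2·M_2 = 6(Δ_1 - Δ_0) = -37
Natural end conditions: M_0 = M_2 = 0.
Solving: M_0 = 0, M_1 = -37/10, M_2 = 0.
On [3, 5], p'(t) = b_1 + 2c_1·(t - 3) + 3d_1·(t - 3)² with b_1 = Δ_1 - h_1(2M_1 + M_2)/6 = -91/30, c_1 = M_1/2 = -37/20, d_1 = (M_2 - M_1)/(6h_1) = 37/120. So p'(3) = -91/30.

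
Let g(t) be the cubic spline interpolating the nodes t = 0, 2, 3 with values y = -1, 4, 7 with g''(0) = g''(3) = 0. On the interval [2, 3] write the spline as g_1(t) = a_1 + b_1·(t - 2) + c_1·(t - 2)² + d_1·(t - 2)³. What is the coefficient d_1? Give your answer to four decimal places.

-0.0833

Write M_i for g''(x_i). With h_i = 2, 1 and divided differences Δ_i = 5/2, 3, the continuity of g' gives the tridiagonal system
  2·M_0 + 6·M_1 + 1·M_2 = 6(Δ_1 - Δ_0) = 3
Natural end conditions: M_0 = M_2 = 0.
Hence M_0 = 0, M_1 = 1/2, M_2 = 0.
On [2, 3], with g_1(t) = a_1 + b_1·(t - 2) + c_1·(t - 2)² + d_1·(t - 2)³: c_1 = M_1/2 = 1/4, d_1 = (M_2 - M_1)/(6h_1) = -1/12, b_1 = Δ_1 - h_1(2M_1 + M_2)/6 = 17/6.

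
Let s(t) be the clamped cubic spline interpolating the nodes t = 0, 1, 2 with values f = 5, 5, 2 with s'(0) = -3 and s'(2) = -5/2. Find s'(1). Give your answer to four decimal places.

Let M_i = s''(x_i). Step sizes h_i = 1, 1; slopes of the chords Δ_i = (y_(i+1) - y_i)/h_i = 0, -3.
  1·M_0 + 4·M_1 + 1·M_2 = 6(Δ_1 - Δ_0) = -18
Clamped end conditions give two more equations: 2h_0·M_0 + h_0·M_1 = 6(Δ_0 - s'(0)) = 18 and h_1·M_1 + 2h_1·M_2 = 6(s'(2) - Δ_1) = 3.
Solving: M_0 = 55/4, M_1 = -19/2, M_2 = 25/4.
On [1, 2], s'(t) = b_1 + 2c_1·(t - 1) + 3d_1·(t - 1)² with b_1 = Δ_1 - h_1(2M_1 + M_2)/6 = -7/8, c_1 = M_1/2 = -19/4, d_1 = (M_2 - M_1)/(6h_1) = 21/8. So s'(1) = -7/8.

-0.8750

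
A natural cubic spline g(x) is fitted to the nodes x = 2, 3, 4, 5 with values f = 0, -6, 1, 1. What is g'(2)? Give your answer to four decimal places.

With σ_i denoting the second derivative at x_i, h_i = 1, 1, 1, and Δ_i = (y_(i+1) − y_i)/h_i = -6, 7, 0:
  1·σ_0 + 4·σ_1 + 1·σ_2 = 6(Δ_1 - Δ_0) = 78
  1·σ_1 + 4·σ_2 + 1·σ_3 = 6(Δ_2 - Δ_1) = -42
Natural end conditions: σ_0 = σ_3 = 0.
Forward elimination and back-substitution give σ_0 = 0, σ_1 = 118/5, σ_2 = -82/5, σ_3 = 0.
On [2, 3], g'(x) = b_0 + 2c_0·(x - 2) + 3d_0·(x - 2)² with b_0 = Δ_0 - h_0(2σ_0 + σ_1)/6 = -149/15, c_0 = σ_0/2 = 0, d_0 = (σ_1 - σ_0)/(6h_0) = 59/15. So g'(2) = -149/15.

-9.9333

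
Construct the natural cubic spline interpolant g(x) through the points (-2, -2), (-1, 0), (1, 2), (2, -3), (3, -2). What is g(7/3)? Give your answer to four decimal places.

-3.3528

Put M_i = g'' at the i-th knot. Here h = (1, 2, 1, 1) and Δ = (2, 1, -5, 1), so the interior equations h_(i-1)·M_(i-1) + 2(h_(i-1)+h_i)·M_i + h_i·M_(i+1) = 6(Δ_i − Δ_(i-1)) read
  1·M_0 + 6·M_1 + 2·M_2 = 6(Δ_1 - Δ_0) = -6
  2·M_1 + 6·M_2 + 1·M_3 = 6(Δ_2 - Δ_1) = -36
  1·M_2 + 4·M_3 + 1·M_4 = 6(Δ_3 - Δ_2) = 36
Natural end conditions: M_0 = M_4 = 0.
Hence M_0 = 0, M_1 = 111/61, M_2 = -516/61, M_3 = 678/61, M_4 = 0.
On [2, 3], g(x) = -3 - 165/61·(x - 2) + 339/61·(x - 2)² - 113/61·(x - 2)³.
With (x - 2) = 1/3: g(7/3) = -5522/1647.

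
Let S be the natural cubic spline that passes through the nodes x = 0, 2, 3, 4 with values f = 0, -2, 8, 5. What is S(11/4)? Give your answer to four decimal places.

6.1889

With M_i denoting the second derivative at x_i, h_i = 2, 1, 1, and Δ_i = (y_(i+1) − y_i)/h_i = -1, 10, -3:
  2·M_0 + 6·M_1 + 1·M_2 = 6(Δ_1 - Δ_0) = 66
  1·M_1 + 4·M_2 + 1·M_3 = 6(Δ_2 - Δ_1) = -78
Natural end conditions: M_0 = M_3 = 0.
Solving: M_0 = 0, M_1 = 342/23, M_2 = -534/23, M_3 = 0.
On [2, 3], S(x) = -2 + 205/23·(x - 2) + 171/23·(x - 2)² - 146/23·(x - 2)³.
With (x - 2) = 3/4: S(11/4) = 4555/736.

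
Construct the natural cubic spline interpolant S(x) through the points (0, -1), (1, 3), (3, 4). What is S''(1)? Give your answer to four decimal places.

-3.5000

With M_i denoting the second derivative at x_i, h_i = 1, 2, and Δ_i = (y_(i+1) − y_i)/h_i = 4, 1/2:
  1·M_0 + 6·M_1 + 2·M_2 = 6(Δ_1 - Δ_0) = -21
Natural end conditions: M_0 = M_2 = 0.
Hence M_0 = 0, M_1 = -7/2, M_2 = 0.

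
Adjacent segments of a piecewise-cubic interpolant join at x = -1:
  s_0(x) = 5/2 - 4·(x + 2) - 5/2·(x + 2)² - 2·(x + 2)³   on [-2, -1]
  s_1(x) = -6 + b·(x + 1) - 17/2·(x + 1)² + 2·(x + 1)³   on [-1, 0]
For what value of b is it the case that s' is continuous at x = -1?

-15

s_0'(x) = -4 - 5·(x + 2) - 6·(x + 2)², so s_0'(-1) = -15. On the right, s_1'(-1) = b, so b = -15.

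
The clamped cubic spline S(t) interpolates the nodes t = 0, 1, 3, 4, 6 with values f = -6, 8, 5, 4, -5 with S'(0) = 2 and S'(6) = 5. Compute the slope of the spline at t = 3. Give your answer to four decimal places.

With σ_i denoting the second derivative at x_i, h_i = 1, 2, 1, 2, and Δ_i = (y_(i+1) − y_i)/h_i = 14, -3/2, -1, -9/2:
  1·σ_0 + 6·σ_1 + 2·σ_2 = 6(Δ_1 - Δ_0) = -93
  2·σ_1 + 6·σ_2 + 1·σ_3 = 6(Δ_2 - Δ_1) = 3
  1·σ_2 + 6·σ_3 + 2·σ_4 = 6(Δ_3 - Δ_2) = -21
Clamped end conditions give two more equations: 2h_0·σ_0 + h_0·σ_1 = 6(Δ_0 - S'(0)) = 72 and h_3·σ_3 + 2h_3·σ_4 = 6(S'(6) - Δ_3) = 57.
Hence σ_0 = 1546/31, σ_1 = -860/31, σ_2 = 731/62, σ_3 = -380/31, σ_4 = 2527/124.
On [3, 4], S'(t) = b_2 + 2c_2·(t - 3) + 3d_2·(t - 3)² with b_2 = Δ_2 - h_2(2σ_2 + σ_3)/6 = -179/62, c_2 = σ_2/2 = 731/124, d_2 = (σ_3 - σ_2)/(6h_2) = -497/124. So S'(3) = -179/62.

-2.8871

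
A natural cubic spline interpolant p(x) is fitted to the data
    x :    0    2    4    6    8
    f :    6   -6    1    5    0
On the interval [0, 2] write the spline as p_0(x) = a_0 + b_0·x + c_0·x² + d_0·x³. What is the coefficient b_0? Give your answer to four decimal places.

-8.5714

Let M_i = p''(x_i). Step sizes h_i = 2, 2, 2, 2; slopes of the chords Δ_i = (y_(i+1) - y_i)/h_i = -6, 7/2, 2, -5/2.
  2·M_0 + 8·M_1 + 2·M_2 = 6(Δ_1 - Δ_0) = 57
  2·M_1 + 8·M_2 + 2·M_3 = 6(Δ_2 - Δ_1) = -9
  2·M_2 + 8·M_3 + 2·M_4 = 6(Δ_3 - Δ_2) = -27
Natural end conditions: M_0 = M_4 = 0.
Solving the tridiagonal system: M_0 = 0, M_1 = 54/7, M_2 = -33/14, M_3 = -39/14, M_4 = 0.
On [0, 2], with p_0(x) = a_0 + b_0·x + c_0·x² + d_0·x³: c_0 = M_0/2 = 0, d_0 = (M_1 - M_0)/(6h_0) = 9/14, b_0 = Δ_0 - h_0(2M_0 + M_1)/6 = -60/7.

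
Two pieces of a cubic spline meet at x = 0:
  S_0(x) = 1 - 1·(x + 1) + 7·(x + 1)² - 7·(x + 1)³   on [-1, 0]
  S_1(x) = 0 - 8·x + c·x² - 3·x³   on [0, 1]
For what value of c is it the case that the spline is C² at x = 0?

-14

S_0''(x) = 14 - 42·(x + 1), so S_0''(0) = -28. On the right, S_1''(0) = 2c, so c = -14.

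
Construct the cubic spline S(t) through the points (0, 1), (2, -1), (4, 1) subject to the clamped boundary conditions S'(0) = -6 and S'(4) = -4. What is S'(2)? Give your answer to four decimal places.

Put M_i = S'' at the i-th knot. Here h = (2, 2) and Δ = (-1, 1), so the interior equations h_(i-1)·M_(i-1) + 2(h_(i-1)+h_i)·M_i + h_i·M_(i+1) = 6(Δ_i − Δ_(i-1)) read
  2·M_0 + 8·M_1 + 2·M_2 = 6(Δ_1 - Δ_0) = 12
Clamped end conditions give two more equations: 2h_0·M_0 + h_0·M_1 = 6(Δ_0 - S'(0)) = 30 and h_1·M_1 + 2h_1·M_2 = 6(S'(4) - Δ_1) = -30.
Solving the tridiagonal system: M_0 = 13/2, M_1 = 2, M_2 = -17/2.
On [2, 4], S'(t) = b_1 + 2c_1·(t - 2) + 3d_1·(t - 2)² with b_1 = Δ_1 - h_1(2M_1 + M_2)/6 = 5/2, c_1 = M_1/2 = 1, d_1 = (M_2 - M_1)/(6h_1) = -7/8. So S'(2) = 5/2.

2.5000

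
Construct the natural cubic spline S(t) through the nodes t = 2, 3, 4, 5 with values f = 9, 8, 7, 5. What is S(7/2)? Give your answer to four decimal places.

7.5750

Let m_i = S''(x_i). Step sizes h_i = 1, 1, 1; slopes of the chords Δ_i = (y_(i+1) - y_i)/h_i = -1, -1, -2.
  1·m_0 + 4·m_1 + 1·m_2 = 6(Δ_1 - Δ_0) = 0
  1·m_1 + 4·m_2 + 1·m_3 = 6(Δ_2 - Δ_1) = -6
Natural end conditions: m_0 = m_3 = 0.
Solving the tridiagonal system: m_0 = 0, m_1 = 2/5, m_2 = -8/5, m_3 = 0.
On [3, 4], S(t) = 8 - 13/15·(t - 3) + 1/5·(t - 3)² - 1/3·(t - 3)³.
With (t - 3) = 1/2: S(7/2) = 303/40.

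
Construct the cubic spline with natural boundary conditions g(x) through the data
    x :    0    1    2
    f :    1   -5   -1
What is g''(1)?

Put σ_i = g'' at the i-th knot. Here h = (1, 1) and Δ = (-6, 4), so the interior equations h_(i-1)·σ_(i-1) + 2(h_(i-1)+h_i)·σ_i + h_i·σ_(i+1) = 6(Δ_i − Δ_(i-1)) read
  1·σ_0 + 4·σ_1 + 1·σ_2 = 6(Δ_1 - Δ_0) = 60
Natural end conditions: σ_0 = σ_2 = 0.
Hence σ_0 = 0, σ_1 = 15, σ_2 = 0.

15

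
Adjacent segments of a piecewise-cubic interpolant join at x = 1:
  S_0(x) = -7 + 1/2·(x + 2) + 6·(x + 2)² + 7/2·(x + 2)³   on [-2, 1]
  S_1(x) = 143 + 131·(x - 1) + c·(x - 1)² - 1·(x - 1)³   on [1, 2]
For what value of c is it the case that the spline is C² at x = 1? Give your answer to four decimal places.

S_0''(x) = 12 + 21·(x + 2), so S_0''(1) = 75. On the right, S_1''(1) = 2c, so c = 75/2.

37.5000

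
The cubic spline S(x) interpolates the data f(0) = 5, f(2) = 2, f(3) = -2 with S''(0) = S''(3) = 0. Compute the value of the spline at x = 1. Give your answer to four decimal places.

4.1250

With M_i denoting the second derivative at x_i, h_i = 2, 1, and Δ_i = (y_(i+1) − y_i)/h_i = -3/2, -4:
  2·M_0 + 6·M_1 + 1·M_2 = 6(Δ_1 - Δ_0) = -15
Natural end conditions: M_0 = M_2 = 0.
Solving the tridiagonal system: M_0 = 0, M_1 = -5/2, M_2 = 0.
On [0, 2], S(x) = 5 - 2/3·x + 0·x² - 5/24·x³.
With x = 1: S(1) = 33/8.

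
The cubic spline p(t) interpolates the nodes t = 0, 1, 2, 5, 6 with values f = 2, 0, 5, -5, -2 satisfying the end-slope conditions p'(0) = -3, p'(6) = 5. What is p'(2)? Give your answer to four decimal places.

Write m_i for p''(x_i). With h_i = 1, 1, 3, 1 and divided differences Δ_i = -2, 5, -10/3, 3, the continuity of p' gives the tridiagonal system
  1·m_0 + 4·m_1 + 1·m_2 = 6(Δ_1 - Δ_0) = 42
  1·m_1 + 8·m_2 + 3·m_3 = 6(Δ_2 - Δ_1) = -50
  3·m_2 + 8·m_3 + 1·m_4 = 6(Δ_3 - Δ_2) = 38
Clamped end conditions give two more equations: 2h_0·m_0 + h_0·m_1 = 6(Δ_0 - p'(0)) = 6 and h_3·m_3 + 2h_3·m_4 = 6(p'(6) - Δ_3) = 12.
Hence m_0 = -239/57, m_1 = 820/57, m_2 = -647/57, m_3 = 502/57, m_4 = 91/57.
On [2, 5], p'(t) = b_2 + 2c_2·(t - 2) + 3d_2·(t - 2)² with b_2 = Δ_2 - h_2(2m_2 + m_3)/6 = 206/57, c_2 = m_2/2 = -647/114, d_2 = (m_3 - m_2)/(6h_2) = 383/342. So p'(2) = 206/57.

3.6140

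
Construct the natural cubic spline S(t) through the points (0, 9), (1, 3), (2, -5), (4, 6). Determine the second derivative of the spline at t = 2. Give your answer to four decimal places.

14.6087

With M_i denoting the second derivative at x_i, h_i = 1, 1, 2, and Δ_i = (y_(i+1) − y_i)/h_i = -6, -8, 11/2:
  1·M_0 + 4·M_1 + 1·M_2 = 6(Δ_1 - Δ_0) = -12
  1·M_1 + 6·M_2 + 2·M_3 = 6(Δ_2 - Δ_1) = 81
Natural end conditions: M_0 = M_3 = 0.
Solving the tridiagonal system: M_0 = 0, M_1 = -153/23, M_2 = 336/23, M_3 = 0.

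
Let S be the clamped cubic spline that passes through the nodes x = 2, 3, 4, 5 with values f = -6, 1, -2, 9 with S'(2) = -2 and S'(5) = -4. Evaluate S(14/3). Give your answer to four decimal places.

7.2247

With M_i denoting the second derivative at x_i, h_i = 1, 1, 1, and Δ_i = (y_(i+1) − y_i)/h_i = 7, -3, 11:
  1·M_0 + 4·M_1 + 1·M_2 = 6(Δ_1 - Δ_0) = -60
  1·M_1 + 4·M_2 + 1·M_3 = 6(Δ_2 - Δ_1) = 84
Clamped end conditions give two more equations: 2h_0·M_0 + h_0·M_1 = 6(Δ_0 - S'(2)) = 54 and h_2·M_2 + 2h_2·M_3 = 6(S'(5) - Δ_2) = -90.
Hence M_0 = 694/15, M_1 = -578/15, M_2 = 718/15, M_3 = -1034/15.
On [4, 5], S(x) = -2 + 98/15·(x - 4) + 359/15·(x - 4)² - 292/15·(x - 4)³.
With (x - 4) = 2/3: S(14/3) = 2926/405.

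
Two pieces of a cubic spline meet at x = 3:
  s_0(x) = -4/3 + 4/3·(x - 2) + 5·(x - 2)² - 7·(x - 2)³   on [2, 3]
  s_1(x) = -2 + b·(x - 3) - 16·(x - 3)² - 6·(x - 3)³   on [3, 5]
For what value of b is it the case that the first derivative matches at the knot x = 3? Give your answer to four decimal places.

s_0'(x) = 4/3 + 10·(x - 2) - 21·(x - 2)², so s_0'(3) = -29/3. On the right, s_1'(3) = b, so b = -29/3.

-9.6667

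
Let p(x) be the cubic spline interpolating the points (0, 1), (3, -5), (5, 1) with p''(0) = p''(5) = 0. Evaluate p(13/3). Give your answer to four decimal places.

-1.5926

Put σ_i = p'' at the i-th knot. Here h = (3, 2) and Δ = (-2, 3), so the interior equations h_(i-1)·σ_(i-1) + 2(h_(i-1)+h_i)·σ_i + h_i·σ_(i+1) = 6(Δ_i − Δ_(i-1)) read
  3·σ_0 + 10·σ_1 + 2·σ_2 = 6(Δ_1 - Δ_0) = 30
Natural end conditions: σ_0 = σ_2 = 0.
Hence σ_0 = 0, σ_1 = 3, σ_2 = 0.
On [3, 5], p(x) = -5 + 1·(x - 3) + 3/2·(x - 3)² - 1/4·(x - 3)³.
With (x - 3) = 4/3: p(13/3) = -43/27.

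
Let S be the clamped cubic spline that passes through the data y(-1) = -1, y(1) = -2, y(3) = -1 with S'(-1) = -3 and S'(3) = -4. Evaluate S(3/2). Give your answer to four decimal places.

-0.9766

With σ_i denoting the second derivative at x_i, h_i = 2, 2, and Δ_i = (y_(i+1) − y_i)/h_i = -1/2, 1/2:
  2·σ_0 + 8·σ_1 + 2·σ_2 = 6(Δ_1 - Δ_0) = 6
Clamped end conditions give two more equations: 2h_0·σ_0 + h_0·σ_1 = 6(Δ_0 - S'(-1)) = 15 and h_1·σ_1 + 2h_1·σ_2 = 6(S'(3) - Δ_1) = -27.
Hence σ_0 = 11/4, σ_1 = 2, σ_2 = -31/4.
On [1, 3], S(t) = -2 + 7/4·(t - 1) + 1·(t - 1)² - 13/16·(t - 1)³.
With (t - 1) = 1/2: S(3/2) = -125/128.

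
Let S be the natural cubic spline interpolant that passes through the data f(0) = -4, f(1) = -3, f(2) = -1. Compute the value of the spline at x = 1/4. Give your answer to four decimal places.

With m_i denoting the second derivative at x_i, h_i = 1, 1, and Δ_i = (y_(i+1) − y_i)/h_i = 1, 2:
  1·m_0 + 4·m_1 + 1·m_2 = 6(Δ_1 - Δ_0) = 6
Natural end conditions: m_0 = m_2 = 0.
Solving: m_0 = 0, m_1 = 3/2, m_2 = 0.
On [0, 1], S(x) = -4 + 3/4·x + 0·x² + 1/4·x³.
With x = 1/4: S(1/4) = -975/256.

-3.8086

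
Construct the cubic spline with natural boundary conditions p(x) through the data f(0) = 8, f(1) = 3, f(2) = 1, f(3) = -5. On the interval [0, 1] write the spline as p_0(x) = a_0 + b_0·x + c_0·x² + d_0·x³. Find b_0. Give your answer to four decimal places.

Write M_i for p''(x_i). With h_i = 1, 1, 1 and divided differences Δ_i = -5, -2, -6, the continuity of p' gives the tridiagonal system
  1·M_0 + 4·M_1 + 1·M_2 = 6(Δ_1 - Δ_0) = 18
  1·M_1 + 4·M_2 + 1·M_3 = 6(Δ_2 - Δ_1) = -24
Natural end conditions: M_0 = M_3 = 0.
Solving: M_0 = 0, M_1 = 32/5, M_2 = -38/5, M_3 = 0.
On [0, 1], with p_0(x) = a_0 + b_0·x + c_0·x² + d_0·x³: c_0 = M_0/2 = 0, d_0 = (M_1 - M_0)/(6h_0) = 16/15, b_0 = Δ_0 - h_0(2M_0 + M_1)/6 = -91/15.

-6.0667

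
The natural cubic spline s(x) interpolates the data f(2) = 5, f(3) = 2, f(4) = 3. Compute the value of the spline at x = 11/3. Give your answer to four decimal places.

Let M_i = s''(x_i). Step sizes h_i = 1, 1; slopes of the chords Δ_i = (y_(i+1) - y_i)/h_i = -3, 1.
  1·M_0 + 4·M_1 + 1·M_2 = 6(Δ_1 - Δ_0) = 24
Natural end conditions: M_0 = M_2 = 0.
Hence M_0 = 0, M_1 = 6, M_2 = 0.
On [3, 4], s(x) = 2 - 1·(x - 3) + 3·(x - 3)² - 1·(x - 3)³.
With (x - 3) = 2/3: s(11/3) = 64/27.

2.3704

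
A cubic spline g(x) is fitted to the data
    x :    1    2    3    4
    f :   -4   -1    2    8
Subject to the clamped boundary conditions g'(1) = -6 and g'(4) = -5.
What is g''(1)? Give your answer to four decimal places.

33.4667

With m_i denoting the second derivative at x_i, h_i = 1, 1, 1, and Δ_i = (y_(i+1) − y_i)/h_i = 3, 3, 6:
  1·m_0 + 4·m_1 + 1·m_2 = 6(Δ_1 - Δ_0) = 0
  1·m_1 + 4·m_2 + 1·m_3 = 6(Δ_2 - Δ_1) = 18
Clamped end conditions give two more equations: 2h_0·m_0 + h_0·m_1 = 6(Δ_0 - g'(1)) = 54 and h_2·m_2 + 2h_2·m_3 = 6(g'(4) - Δ_2) = -66.
Solving: m_0 = 502/15, m_1 = -194/15, m_2 = 274/15, m_3 = -632/15.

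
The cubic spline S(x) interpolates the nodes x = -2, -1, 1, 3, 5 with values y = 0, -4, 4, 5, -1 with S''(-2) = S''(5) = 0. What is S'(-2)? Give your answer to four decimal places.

-5.5915

Write m_i for S''(x_i). With h_i = 1, 2, 2, 2 and divided differences Δ_i = -4, 4, 1/2, -3, the continuity of S' gives the tridiagonal system
  1·m_0 + 6·m_1 + 2·m_2 = 6(Δ_1 - Δ_0) = 48
  2·m_1 + 8·m_2 + 2·m_3 = 6(Δ_2 - Δ_1) = -21
  2·m_2 + 8·m_3 + 2·m_4 = 6(Δ_3 - Δ_2) = -21
Natural end conditions: m_0 = m_4 = 0.
Solving the tridiagonal system: m_0 = 0, m_1 = 783/82, m_2 = -381/82, m_3 = -60/41, m_4 = 0.
On [-2, -1], S'(x) = b_0 + 2c_0·(x + 2) + 3d_0·(x + 2)² with b_0 = Δ_0 - h_0(2m_0 + m_1)/6 = -917/164, c_0 = m_0/2 = 0, d_0 = (m_1 - m_0)/(6h_0) = 261/164. So S'(-2) = -917/164.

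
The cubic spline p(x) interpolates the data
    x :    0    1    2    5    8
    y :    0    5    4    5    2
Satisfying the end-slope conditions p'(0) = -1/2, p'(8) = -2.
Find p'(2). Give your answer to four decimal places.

-2.4821

Write σ_i for p''(x_i). With h_i = 1, 1, 3, 3 and divided differences Δ_i = 5, -1, 1/3, -1, the continuity of p' gives the tridiagonal system
  1·σ_0 + 4·σ_1 + 1·σ_2 = 6(Δ_1 - Δ_0) = -36
  1·σ_1 + 8·σ_2 + 3·σ_3 = 6(Δ_2 - Δ_1) = 8
  3·σ_2 + 12·σ_3 + 3·σ_4 = 6(Δ_3 - Δ_2) = -8
Clamped end conditions give two more equations: 2h_0·σ_0 + h_0·σ_1 = 6(Δ_0 - p'(0)) = 33 and h_3·σ_3 + 2h_3·σ_4 = 6(p'(8) - Δ_3) = -6.
Solving: σ_0 = 2745/112, σ_1 = -897/56, σ_2 = 57/16, σ_3 = -251/168, σ_4 = -85/336.
On [2, 5], p'(x) = b_2 + 2c_2·(x - 2) + 3d_2·(x - 2)² with b_2 = Δ_2 - h_2(2σ_2 + σ_3)/6 = -139/56, c_2 = σ_2/2 = 57/32, d_2 = (σ_3 - σ_2)/(6h_2) = -1699/6048. So p'(2) = -139/56.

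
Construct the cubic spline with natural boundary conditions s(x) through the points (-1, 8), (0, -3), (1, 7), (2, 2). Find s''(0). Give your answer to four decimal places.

Write M_i for s''(x_i). With h_i = 1, 1, 1 and divided differences Δ_i = -11, 10, -5, the continuity of s' gives the tridiagonal system
  1·M_0 + 4·M_1 + 1·M_2 = 6(Δ_1 - Δ_0) = 126
  1·M_1 + 4·M_2 + 1·M_3 = 6(Δ_2 - Δ_1) = -90
Natural end conditions: M_0 = M_3 = 0.
Solving: M_0 = 0, M_1 = 198/5, M_2 = -162/5, M_3 = 0.

39.6000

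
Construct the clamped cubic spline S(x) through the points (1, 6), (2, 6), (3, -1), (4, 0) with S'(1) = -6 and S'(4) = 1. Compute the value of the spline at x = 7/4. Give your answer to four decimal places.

With M_i denoting the second derivative at x_i, h_i = 1, 1, 1, and Δ_i = (y_(i+1) − y_i)/h_i = 0, -7, 1:
  1·M_0 + 4·M_1 + 1·M_2 = 6(Δ_1 - Δ_0) = -42
  1·M_1 + 4·M_2 + 1·M_3 = 6(Δ_2 - Δ_1) = 48
Clamped end conditions give two more equations: 2h_0·M_0 + h_0·M_1 = 6(Δ_0 - S'(1)) = 36 and h_2·M_2 + 2h_2·M_3 = 6(S'(4) - Δ_2) = 0.
Hence M_0 = 442/15, M_1 = -344/15, M_2 = 304/15, M_3 = -152/15.
On [1, 2], S(x) = 6 - 6·(x - 1) + 221/15·(x - 1)² - 131/15·(x - 1)³.
With (x - 1) = 3/4: S(7/4) = 1953/320.

6.1031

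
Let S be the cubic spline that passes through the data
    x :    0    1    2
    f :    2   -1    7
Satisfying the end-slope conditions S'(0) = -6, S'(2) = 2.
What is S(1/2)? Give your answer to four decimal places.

Put M_i = S'' at the i-th knot. Here h = (1, 1) and Δ = (-3, 8), so the interior equations h_(i-1)·M_(i-1) + 2(h_(i-1)+h_i)·M_i + h_i·M_(i+1) = 6(Δ_i − Δ_(i-1)) read
  1·M_0 + 4·M_1 + 1·M_2 = 6(Δ_1 - Δ_0) = 66
Clamped end conditions give two more equations: 2h_0·M_0 + h_0·M_1 = 6(Δ_0 - S'(0)) = 18 and h_1·M_1 + 2h_1·M_2 = 6(S'(2) - Δ_1) = -36.
Forward elimination and back-substitution give M_0 = -7/2, M_1 = 25, M_2 = -61/2.
On [0, 1], S(x) = 2 - 6·x - 7/4·x² + 19/4·x³.
With x = 1/2: S(1/2) = -27/32.

-0.8438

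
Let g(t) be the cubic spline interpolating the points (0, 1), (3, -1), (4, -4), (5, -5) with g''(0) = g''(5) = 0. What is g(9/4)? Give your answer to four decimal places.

0.5796

Let M_i = g''(x_i). Step sizes h_i = 3, 1, 1; slopes of the chords Δ_i = (y_(i+1) - y_i)/h_i = -2/3, -3, -1.
  3·M_0 + 8·M_1 + 1·M_2 = 6(Δ_1 - Δ_0) = -14
  1·M_1 + 4·M_2 + 1·M_3 = 6(Δ_2 - Δ_1) = 12
Natural end conditions: M_0 = M_3 = 0.
Solving the tridiagonal system: M_0 = 0, M_1 = -68/31, M_2 = 110/31, M_3 = 0.
On [0, 3], g(t) = 1 + 40/93·t + 0·t² - 34/279·t³.
With t = 9/4: g(9/4) = 575/992.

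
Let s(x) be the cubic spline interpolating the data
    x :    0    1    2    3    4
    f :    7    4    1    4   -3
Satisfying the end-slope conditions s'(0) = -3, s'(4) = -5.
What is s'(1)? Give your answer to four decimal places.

Let M_i = s''(x_i). Step sizes h_i = 1, 1, 1, 1; slopes of the chords Δ_i = (y_(i+1) - y_i)/h_i = -3, -3, 3, -7.
  1·M_0 + 4·M_1 + 1·M_2 = 6(Δ_1 - Δ_0) = 0
  1·M_1 + 4·M_2 + 1·M_3 = 6(Δ_2 - Δ_1) = 36
  1·M_2 + 4·M_3 + 1·M_4 = 6(Δ_3 - Δ_2) = -60
Clamped end conditions give two more equations: 2h_0·M_0 + h_0·M_1 = 6(Δ_0 - s'(0)) = 0 and h_3·M_3 + 2h_3·M_4 = 6(s'(4) - Δ_3) = 12.
Hence M_0 = 16/7, M_1 = -32/7, M_2 = 16, M_3 = -164/7, M_4 = 124/7.
On [1, 2], s'(x) = b_1 + 2c_1·(x - 1) + 3d_1·(x - 1)² with b_1 = Δ_1 - h_1(2M_1 + M_2)/6 = -29/7, c_1 = M_1/2 = -16/7, d_1 = (M_2 - M_1)/(6h_1) = 24/7. So s'(1) = -29/7.

-4.1429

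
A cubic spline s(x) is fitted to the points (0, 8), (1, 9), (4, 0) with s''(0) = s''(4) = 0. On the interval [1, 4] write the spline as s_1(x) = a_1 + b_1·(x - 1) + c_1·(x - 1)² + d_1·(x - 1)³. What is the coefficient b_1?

0

With σ_i denoting the second derivative at x_i, h_i = 1, 3, and Δ_i = (y_(i+1) − y_i)/h_i = 1, -3:
  1·σ_0 + 8·σ_1 + 3·σ_2 = 6(Δ_1 - Δ_0) = -24
Natural end conditions: σ_0 = σ_2 = 0.
Forward elimination and back-substitution give σ_0 = 0, σ_1 = -3, σ_2 = 0.
On [1, 4], with s_1(x) = a_1 + b_1·(x - 1) + c_1·(x - 1)² + d_1·(x - 1)³: c_1 = σ_1/2 = -3/2, d_1 = (σ_2 - σ_1)/(6h_1) = 1/6, b_1 = Δ_1 - h_1(2σ_1 + σ_2)/6 = 0.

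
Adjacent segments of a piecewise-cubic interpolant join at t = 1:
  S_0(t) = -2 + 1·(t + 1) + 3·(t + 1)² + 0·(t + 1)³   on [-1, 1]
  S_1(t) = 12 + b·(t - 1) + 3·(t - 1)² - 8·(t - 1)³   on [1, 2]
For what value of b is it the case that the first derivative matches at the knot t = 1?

S_0'(t) = 1 + 6·(t + 1) + 0·(t + 1)², so S_0'(1) = 13. On the right, S_1'(1) = b, so b = 13.

13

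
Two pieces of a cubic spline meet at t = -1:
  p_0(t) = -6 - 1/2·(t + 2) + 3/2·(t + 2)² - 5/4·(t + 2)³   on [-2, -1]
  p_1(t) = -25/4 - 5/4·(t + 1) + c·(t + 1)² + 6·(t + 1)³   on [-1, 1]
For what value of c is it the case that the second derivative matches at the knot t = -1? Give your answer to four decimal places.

-2.2500

p_0''(t) = 3 - 15/2·(t + 2), so p_0''(-1) = -9/2. On the right, p_1''(-1) = 2c, so c = -9/4.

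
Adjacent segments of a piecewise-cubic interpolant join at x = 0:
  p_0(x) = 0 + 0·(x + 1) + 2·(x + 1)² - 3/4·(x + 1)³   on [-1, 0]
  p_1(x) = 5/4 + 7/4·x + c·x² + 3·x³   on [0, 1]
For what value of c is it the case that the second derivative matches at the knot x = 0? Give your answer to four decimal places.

p_0''(x) = 4 - 9/2·(x + 1), so p_0''(0) = -1/2. On the right, p_1''(0) = 2c, so c = -1/4.

-0.2500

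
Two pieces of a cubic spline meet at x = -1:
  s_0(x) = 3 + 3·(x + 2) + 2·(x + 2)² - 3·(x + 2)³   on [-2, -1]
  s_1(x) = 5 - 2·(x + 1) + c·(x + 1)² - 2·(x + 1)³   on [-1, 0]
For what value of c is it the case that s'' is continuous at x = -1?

s_0''(x) = 4 - 18·(x + 2), so s_0''(-1) = -14. On the right, s_1''(-1) = 2c, so c = -7.

-7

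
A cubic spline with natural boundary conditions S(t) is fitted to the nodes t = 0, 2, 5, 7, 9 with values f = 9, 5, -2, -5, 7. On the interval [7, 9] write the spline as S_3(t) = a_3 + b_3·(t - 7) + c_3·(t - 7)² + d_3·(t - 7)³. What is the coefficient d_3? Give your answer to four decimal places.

Let M_i = S''(x_i). Step sizes h_i = 2, 3, 2, 2; slopes of the chords Δ_i = (y_(i+1) - y_i)/h_i = -2, -7/3, -3/2, 6.
  2·M_0 + 10·M_1 + 3·M_2 = 6(Δ_1 - Δ_0) = -2
  3·M_1 + 10·M_2 + 2·M_3 = 6(Δ_2 - Δ_1) = 5
  2·M_2 + 8·M_3 + 2·M_4 = 6(Δ_3 - Δ_2) = 45
Natural end conditions: M_0 = M_4 = 0.
Hence M_0 = 0, M_1 = -1/344, M_2 = -113/172, M_3 = 3983/688, M_4 = 0.
On [7, 9], with S_3(t) = a_3 + b_3·(t - 7) + c_3·(t - 7)² + d_3·(t - 7)³: c_3 = M_3/2 = 3983/1376, d_3 = (M_4 - M_3)/(6h_3) = -3983/8256, b_3 = Δ_3 - h_3(2M_3 + M_4)/6 = 2209/1032.

-0.4824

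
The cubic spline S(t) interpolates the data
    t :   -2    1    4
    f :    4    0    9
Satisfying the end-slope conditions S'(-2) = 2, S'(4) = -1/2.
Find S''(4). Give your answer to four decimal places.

With m_i denoting the second derivative at x_i, h_i = 3, 3, and Δ_i = (y_(i+1) − y_i)/h_i = -4/3, 3:
  3·m_0 + 12·m_1 + 3·m_2 = 6(Δ_1 - Δ_0) = 26
Clamped end conditions give two more equations: 2h_0·m_0 + h_0·m_1 = 6(Δ_0 - S'(-2)) = -20 and h_1·m_1 + 2h_1·m_2 = 6(S'(4) - Δ_1) = -21.
Solving: m_0 = -71/12, m_1 = 31/6, m_2 = -73/12.

-6.0833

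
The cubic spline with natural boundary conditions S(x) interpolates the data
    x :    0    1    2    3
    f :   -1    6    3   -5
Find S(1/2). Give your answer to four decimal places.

Let σ_i = S''(x_i). Step sizes h_i = 1, 1, 1; slopes of the chords Δ_i = (y_(i+1) - y_i)/h_i = 7, -3, -8.
  1·σ_0 + 4·σ_1 + 1·σ_2 = 6(Δ_1 - Δ_0) = -60
  1·σ_1 + 4·σ_2 + 1·σ_3 = 6(Δ_2 - Δ_1) = -30
Natural end conditions: σ_0 = σ_3 = 0.
Forward elimination and back-substitution give σ_0 = 0, σ_1 = -14, σ_2 = -4, σ_3 = 0.
On [0, 1], S(x) = -1 + 28/3·x + 0·x² - 7/3·x³.
With x = 1/2: S(1/2) = 27/8.

3.3750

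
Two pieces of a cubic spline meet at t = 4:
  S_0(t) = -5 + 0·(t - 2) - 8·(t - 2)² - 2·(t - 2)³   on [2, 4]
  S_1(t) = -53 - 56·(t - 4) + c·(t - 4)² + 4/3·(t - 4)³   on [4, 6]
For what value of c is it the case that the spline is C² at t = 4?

S_0''(t) = -16 - 12·(t - 2), so S_0''(4) = -40. On the right, S_1''(4) = 2c, so c = -20.

-20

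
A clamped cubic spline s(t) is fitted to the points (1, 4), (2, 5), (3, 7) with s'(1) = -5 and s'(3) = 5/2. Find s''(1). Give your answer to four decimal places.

Write M_i for s''(x_i). With h_i = 1, 1 and divided differences Δ_i = 1, 2, the continuity of s' gives the tridiagonal system
  1·M_0 + 4·M_1 + 1·M_2 = 6(Δ_1 - Δ_0) = 6
Clamped end conditions give two more equations: 2h_0·M_0 + h_0·M_1 = 6(Δ_0 - s'(1)) = 36 and h_1·M_1 + 2h_1·M_2 = 6(s'(3) - Δ_1) = 3.
Hence M_0 = 81/4, M_1 = -9/2, M_2 = 15/4.

20.2500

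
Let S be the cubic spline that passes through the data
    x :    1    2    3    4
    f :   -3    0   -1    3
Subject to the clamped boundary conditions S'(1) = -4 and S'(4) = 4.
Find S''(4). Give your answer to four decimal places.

-6.6667

With M_i denoting the second derivative at x_i, h_i = 1, 1, 1, and Δ_i = (y_(i+1) − y_i)/h_i = 3, -1, 4:
  1·M_0 + 4·M_1 + 1·M_2 = 6(Δ_1 - Δ_0) = -24
  1·M_1 + 4·M_2 + 1·M_3 = 6(Δ_2 - Δ_1) = 30
Clamped end conditions give two more equations: 2h_0·M_0 + h_0·M_1 = 6(Δ_0 - S'(1)) = 42 and h_2·M_2 + 2h_2·M_3 = 6(S'(4) - Δ_2) = 0.
Forward elimination and back-substitution give M_0 = 88/3, M_1 = -50/3, M_2 = 40/3, M_3 = -20/3.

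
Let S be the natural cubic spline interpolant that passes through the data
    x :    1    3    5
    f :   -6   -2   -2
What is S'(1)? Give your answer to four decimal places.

Write M_i for S''(x_i). With h_i = 2, 2 and divided differences Δ_i = 2, 0, the continuity of S' gives the tridiagonal system
  2·M_0 + 8·M_1 + 2·M_2 = 6(Δ_1 - Δ_0) = -12
Natural end conditions: M_0 = M_2 = 0.
Hence M_0 = 0, M_1 = -3/2, M_2 = 0.
On [1, 3], S'(x) = b_0 + 2c_0·(x - 1) + 3d_0·(x - 1)² with b_0 = Δ_0 - h_0(2M_0 + M_1)/6 = 5/2, c_0 = M_0/2 = 0, d_0 = (M_1 - M_0)/(6h_0) = -1/8. So S'(1) = 5/2.

2.5000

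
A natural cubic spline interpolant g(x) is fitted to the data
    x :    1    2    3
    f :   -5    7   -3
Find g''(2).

With σ_i denoting the second derivative at x_i, h_i = 1, 1, and Δ_i = (y_(i+1) − y_i)/h_i = 12, -10:
  1·σ_0 + 4·σ_1 + 1·σ_2 = 6(Δ_1 - Δ_0) = -132
Natural end conditions: σ_0 = σ_2 = 0.
Solving the tridiagonal system: σ_0 = 0, σ_1 = -33, σ_2 = 0.

-33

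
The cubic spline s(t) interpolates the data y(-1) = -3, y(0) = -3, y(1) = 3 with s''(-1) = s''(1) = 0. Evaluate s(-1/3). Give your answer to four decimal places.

-3.5556

Put M_i = s'' at the i-th knot. Here h = (1, 1) and Δ = (0, 6), so the interior equations h_(i-1)·M_(i-1) + 2(h_(i-1)+h_i)·M_i + h_i·M_(i+1) = 6(Δ_i − Δ_(i-1)) read
  1·M_0 + 4·M_1 + 1·M_2 = 6(Δ_1 - Δ_0) = 36
Natural end conditions: M_0 = M_2 = 0.
Solving the tridiagonal system: M_0 = 0, M_1 = 9, M_2 = 0.
On [-1, 0], s(t) = -3 - 3/2·(t + 1) + 0·(t + 1)² + 3/2·(t + 1)³.
With (t + 1) = 2/3: s(-1/3) = -32/9.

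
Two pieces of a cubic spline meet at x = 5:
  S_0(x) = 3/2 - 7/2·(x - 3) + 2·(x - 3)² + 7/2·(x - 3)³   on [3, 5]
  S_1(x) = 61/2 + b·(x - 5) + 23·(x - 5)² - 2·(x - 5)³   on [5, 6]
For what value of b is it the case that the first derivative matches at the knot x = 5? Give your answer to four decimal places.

S_0'(x) = -7/2 + 4·(x - 3) + 21/2·(x - 3)², so S_0'(5) = 93/2. On the right, S_1'(5) = b, so b = 93/2.

46.5000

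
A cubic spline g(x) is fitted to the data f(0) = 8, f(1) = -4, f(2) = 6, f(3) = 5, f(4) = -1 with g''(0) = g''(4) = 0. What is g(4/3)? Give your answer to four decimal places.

With m_i denoting the second derivative at x_i, h_i = 1, 1, 1, 1, and Δ_i = (y_(i+1) − y_i)/h_i = -12, 10, -1, -6:
  1·m_0 + 4·m_1 + 1·m_2 = 6(Δ_1 - Δ_0) = 132
  1·m_1 + 4·m_2 + 1·m_3 = 6(Δ_2 - Δ_1) = -66
  1·m_2 + 4·m_3 + 1·m_4 = 6(Δ_3 - Δ_2) = -30
Natural end conditions: m_0 = m_4 = 0.
Solving: m_0 = 0, m_1 = 1107/28, m_2 = -183/7, m_3 = -27/28, m_4 = 0.
On [1, 2], g(x) = -4 + 33/28·(x - 1) + 1107/56·(x - 1)² - 613/56·(x - 1)³.
With (x - 1) = 1/3: g(4/3) = -1373/756.

-1.8161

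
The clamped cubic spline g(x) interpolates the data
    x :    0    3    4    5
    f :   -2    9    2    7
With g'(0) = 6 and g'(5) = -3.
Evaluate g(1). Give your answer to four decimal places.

Write m_i for g''(x_i). With h_i = 3, 1, 1 and divided differences Δ_i = 11/3, -7, 5, the continuity of g' gives the tridiagonal system
  3·m_0 + 8·m_1 + 1·m_2 = 6(Δ_1 - Δ_0) = -64
  1·m_1 + 4·m_2 + 1·m_3 = 6(Δ_2 - Δ_1) = 72
Clamped end conditions give two more equations: 2h_0·m_0 + h_0·m_1 = 6(Δ_0 - g'(0)) = -14 and h_2·m_2 + 2h_2·m_3 = 6(g'(5) - Δ_2) = -48.
Solving the tridiagonal system: m_0 = 388/87, m_1 = -394/29, m_2 = 908/29, m_3 = -1150/29.
On [0, 3], g(x) = -2 + 6·x + 194/87·x² - 785/783·x³.
With x = 1: g(1) = 4093/783.

5.2273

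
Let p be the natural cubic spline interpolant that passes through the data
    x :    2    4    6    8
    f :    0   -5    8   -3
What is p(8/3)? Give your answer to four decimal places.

-3.5630

Write m_i for p''(x_i). With h_i = 2, 2, 2 and divided differences Δ_i = -5/2, 13/2, -11/2, the continuity of p' gives the tridiagonal system
  2·m_0 + 8·m_1 + 2·m_2 = 6(Δ_1 - Δ_0) = 54
  2·m_1 + 8·m_2 + 2·m_3 = 6(Δ_2 - Δ_1) = -72
Natural end conditions: m_0 = m_3 = 0.
Forward elimination and back-substitution give m_0 = 0, m_1 = 48/5, m_2 = -57/5, m_3 = 0.
On [2, 4], p(x) = 0 - 57/10·(x - 2) + 0·(x - 2)² + 4/5·(x - 2)³.
With (x - 2) = 2/3: p(8/3) = -481/135.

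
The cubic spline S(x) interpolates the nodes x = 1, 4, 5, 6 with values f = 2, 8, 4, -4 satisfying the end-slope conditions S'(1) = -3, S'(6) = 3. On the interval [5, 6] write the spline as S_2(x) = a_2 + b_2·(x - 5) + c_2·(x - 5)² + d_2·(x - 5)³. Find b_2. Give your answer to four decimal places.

-9.8276

Put M_i = S'' at the i-th knot. Here h = (3, 1, 1) and Δ = (2, -4, -8), so the interior equations h_(i-1)·M_(i-1) + 2(h_(i-1)+h_i)·M_i + h_i·M_(i+1) = 6(Δ_i − Δ_(i-1)) read
  3·M_0 + 8·M_1 + 1·M_2 = 6(Δ_1 - Δ_0) = -36
  1·M_1 + 4·M_2 + 1·M_3 = 6(Δ_2 - Δ_1) = -24
Clamped end conditions give two more equations: 2h_0·M_0 + h_0·M_1 = 6(Δ_0 - S'(1)) = 30 and h_2·M_2 + 2h_2·M_3 = 6(S'(6) - Δ_2) = 66.
Hence M_0 = 226/29, M_1 = -162/29, M_2 = -426/29, M_3 = 1170/29.
On [5, 6], with S_2(x) = a_2 + b_2·(x - 5) + c_2·(x - 5)² + d_2·(x - 5)³: c_2 = M_2/2 = -213/29, d_2 = (M_3 - M_2)/(6h_2) = 266/29, b_2 = Δ_2 - h_2(2M_2 + M_3)/6 = -285/29.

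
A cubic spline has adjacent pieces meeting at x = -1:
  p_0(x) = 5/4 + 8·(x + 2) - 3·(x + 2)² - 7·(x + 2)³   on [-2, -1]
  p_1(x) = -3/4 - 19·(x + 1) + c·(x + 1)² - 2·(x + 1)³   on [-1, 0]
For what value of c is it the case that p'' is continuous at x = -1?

-24

p_0''(x) = -6 - 42·(x + 2), so p_0''(-1) = -48. On the right, p_1''(-1) = 2c, so c = -24.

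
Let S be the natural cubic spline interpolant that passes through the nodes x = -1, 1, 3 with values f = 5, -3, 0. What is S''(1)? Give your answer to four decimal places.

4.1250

Let σ_i = S''(x_i). Step sizes h_i = 2, 2; slopes of the chords Δ_i = (y_(i+1) - y_i)/h_i = -4, 3/2.
  2·σ_0 + 8·σ_1 + 2·σ_2 = 6(Δ_1 - Δ_0) = 33
Natural end conditions: σ_0 = σ_2 = 0.
Solving: σ_0 = 0, σ_1 = 33/8, σ_2 = 0.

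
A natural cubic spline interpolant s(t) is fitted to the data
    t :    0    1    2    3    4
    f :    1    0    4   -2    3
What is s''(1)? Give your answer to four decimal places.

Put M_i = s'' at the i-th knot. Here h = (1, 1, 1, 1) and Δ = (-1, 4, -6, 5), so the interior equations h_(i-1)·M_(i-1) + 2(h_(i-1)+h_i)·M_i + h_i·M_(i+1) = 6(Δ_i − Δ_(i-1)) read
  1·M_0 + 4·M_1 + 1·M_2 = 6(Δ_1 - Δ_0) = 30
  1·M_1 + 4·M_2 + 1·M_3 = 6(Δ_2 - Δ_1) = -60
  1·M_2 + 4·M_3 + 1·M_4 = 6(Δ_3 - Δ_2) = 66
Natural end conditions: M_0 = M_4 = 0.
Solving the tridiagonal system: M_0 = 0, M_1 = 27/2, M_2 = -24, M_3 = 45/2, M_4 = 0.

13.5000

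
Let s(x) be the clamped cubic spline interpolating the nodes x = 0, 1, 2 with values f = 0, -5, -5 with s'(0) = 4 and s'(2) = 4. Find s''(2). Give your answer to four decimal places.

4.5000

Let M_i = s''(x_i). Step sizes h_i = 1, 1; slopes of the chords Δ_i = (y_(i+1) - y_i)/h_i = -5, 0.
  1·M_0 + 4·M_1 + 1·M_2 = 6(Δ_1 - Δ_0) = 30
Clamped end conditions give two more equations: 2h_0·M_0 + h_0·M_1 = 6(Δ_0 - s'(0)) = -54 and h_1·M_1 + 2h_1·M_2 = 6(s'(2) - Δ_1) = 24.
Forward elimination and back-substitution give M_0 = -69/2, M_1 = 15, M_2 = 9/2.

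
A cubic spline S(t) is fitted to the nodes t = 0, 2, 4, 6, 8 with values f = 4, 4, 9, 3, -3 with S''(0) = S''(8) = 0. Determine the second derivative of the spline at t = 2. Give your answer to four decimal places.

3.1875

With M_i denoting the second derivative at x_i, h_i = 2, 2, 2, 2, and Δ_i = (y_(i+1) − y_i)/h_i = 0, 5/2, -3, -3:
  2·M_0 + 8·M_1 + 2·M_2 = 6(Δ_1 - Δ_0) = 15
  2·M_1 + 8·M_2 + 2·M_3 = 6(Δ_2 - Δ_1) = -33
  2·M_2 + 8·M_3 + 2·M_4 = 6(Δ_3 - Δ_2) = 0
Natural end conditions: M_0 = M_4 = 0.
Solving the tridiagonal system: M_0 = 0, M_1 = 51/16, M_2 = -21/4, M_3 = 21/16, M_4 = 0.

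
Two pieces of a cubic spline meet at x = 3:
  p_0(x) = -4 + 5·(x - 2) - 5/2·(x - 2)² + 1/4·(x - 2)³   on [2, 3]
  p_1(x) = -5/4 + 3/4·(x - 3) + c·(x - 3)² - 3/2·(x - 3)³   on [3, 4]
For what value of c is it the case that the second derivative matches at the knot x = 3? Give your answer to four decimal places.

-1.7500

p_0''(x) = -5 + 3/2·(x - 2), so p_0''(3) = -7/2. On the right, p_1''(3) = 2c, so c = -7/4.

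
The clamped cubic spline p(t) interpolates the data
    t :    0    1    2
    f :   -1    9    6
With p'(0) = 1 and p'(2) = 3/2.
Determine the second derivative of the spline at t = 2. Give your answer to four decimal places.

33.2500

Write M_i for p''(x_i). With h_i = 1, 1 and divided differences Δ_i = 10, -3, the continuity of p' gives the tridiagonal system
  1·M_0 + 4·M_1 + 1·M_2 = 6(Δ_1 - Δ_0) = -78
Clamped end conditions give two more equations: 2h_0·M_0 + h_0·M_1 = 6(Δ_0 - p'(0)) = 54 and h_1·M_1 + 2h_1·M_2 = 6(p'(2) - Δ_1) = 27.
Solving the tridiagonal system: M_0 = 187/4, M_1 = -79/2, M_2 = 133/4.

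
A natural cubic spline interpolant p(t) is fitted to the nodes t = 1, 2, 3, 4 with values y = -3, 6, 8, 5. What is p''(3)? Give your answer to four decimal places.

Let σ_i = p''(x_i). Step sizes h_i = 1, 1, 1; slopes of the chords Δ_i = (y_(i+1) - y_i)/h_i = 9, 2, -3.
  1·σ_0 + 4·σ_1 + 1·σ_2 = 6(Δ_1 - Δ_0) = -42
  1·σ_1 + 4·σ_2 + 1·σ_3 = 6(Δ_2 - Δ_1) = -30
Natural end conditions: σ_0 = σ_3 = 0.
Solving the tridiagonal system: σ_0 = 0, σ_1 = -46/5, σ_2 = -26/5, σ_3 = 0.

-5.2000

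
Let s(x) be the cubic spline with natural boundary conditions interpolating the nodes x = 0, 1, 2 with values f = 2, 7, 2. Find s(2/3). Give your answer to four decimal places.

6.2593

With M_i denoting the second derivative at x_i, h_i = 1, 1, and Δ_i = (y_(i+1) − y_i)/h_i = 5, -5:
  1·M_0 + 4·M_1 + 1·M_2 = 6(Δ_1 - Δ_0) = -60
Natural end conditions: M_0 = M_2 = 0.
Solving the tridiagonal system: M_0 = 0, M_1 = -15, M_2 = 0.
On [0, 1], s(x) = 2 + 15/2·x + 0·x² - 5/2·x³.
With x = 2/3: s(2/3) = 169/27.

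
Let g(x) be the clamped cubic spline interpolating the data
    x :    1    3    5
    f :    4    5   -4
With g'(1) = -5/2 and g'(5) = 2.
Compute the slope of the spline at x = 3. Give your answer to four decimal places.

Let M_i = g''(x_i). Step sizes h_i = 2, 2; slopes of the chords Δ_i = (y_(i+1) - y_i)/h_i = 1/2, -9/2.
  2·M_0 + 8·M_1 + 2·M_2 = 6(Δ_1 - Δ_0) = -30
Clamped end conditions give two more equations: 2h_0·M_0 + h_0·M_1 = 6(Δ_0 - g'(1)) = 18 and h_1·M_1 + 2h_1·M_2 = 6(g'(5) - Δ_1) = 39.
Solving the tridiagonal system: M_0 = 75/8, M_1 = -39/4, M_2 = 117/8.
On [3, 5], g'(x) = b_1 + 2c_1·(x - 3) + 3d_1·(x - 3)² with b_1 = Δ_1 - h_1(2M_1 + M_2)/6 = -23/8, c_1 = M_1/2 = -39/8, d_1 = (M_2 - M_1)/(6h_1) = 65/32. So g'(3) = -23/8.

-2.8750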